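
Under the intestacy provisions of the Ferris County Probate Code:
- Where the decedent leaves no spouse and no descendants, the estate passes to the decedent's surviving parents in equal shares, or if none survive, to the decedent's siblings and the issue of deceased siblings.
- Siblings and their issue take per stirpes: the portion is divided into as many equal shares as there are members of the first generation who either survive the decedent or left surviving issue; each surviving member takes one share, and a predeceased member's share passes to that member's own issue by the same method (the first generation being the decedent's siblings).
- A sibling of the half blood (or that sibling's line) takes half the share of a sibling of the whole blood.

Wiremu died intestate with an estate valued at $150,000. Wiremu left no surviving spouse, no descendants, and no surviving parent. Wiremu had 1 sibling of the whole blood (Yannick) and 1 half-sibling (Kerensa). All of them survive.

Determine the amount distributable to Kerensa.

The entire $150,000 passes to the siblings and their issue.
Counting each half-blood sibling's line as half a unit, there are 3/2 units in $150,000, so one unit is $100,000. Whole-blood lines (Yannick) take $100,000 each; half-blood lines (Kerensa) take $50,000 each.

Kerensa receives $50,000.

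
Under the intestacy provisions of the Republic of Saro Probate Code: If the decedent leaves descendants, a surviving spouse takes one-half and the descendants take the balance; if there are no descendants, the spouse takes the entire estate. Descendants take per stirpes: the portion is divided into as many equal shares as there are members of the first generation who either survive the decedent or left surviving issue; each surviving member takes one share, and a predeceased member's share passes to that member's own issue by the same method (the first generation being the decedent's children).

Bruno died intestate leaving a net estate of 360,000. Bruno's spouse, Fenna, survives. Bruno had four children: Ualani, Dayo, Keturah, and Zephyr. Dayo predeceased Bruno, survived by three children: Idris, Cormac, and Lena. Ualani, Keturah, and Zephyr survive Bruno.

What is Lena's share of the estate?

Fenna takes one-half of 360,000 = 180,000. The remaining 180,000 passes to the descendants.
The descendants' portion (180,000) is divided into 4 shares of 45,000: Ualani, Keturah, and Zephyr each take 45,000; Dayo's 45,000 share passes to Dayo's issue.
Dayo's share (45,000) is divided into 3 shares of 15,000: Idris, Cormac, and Lena each take 15,000.

Lena receives 15,000.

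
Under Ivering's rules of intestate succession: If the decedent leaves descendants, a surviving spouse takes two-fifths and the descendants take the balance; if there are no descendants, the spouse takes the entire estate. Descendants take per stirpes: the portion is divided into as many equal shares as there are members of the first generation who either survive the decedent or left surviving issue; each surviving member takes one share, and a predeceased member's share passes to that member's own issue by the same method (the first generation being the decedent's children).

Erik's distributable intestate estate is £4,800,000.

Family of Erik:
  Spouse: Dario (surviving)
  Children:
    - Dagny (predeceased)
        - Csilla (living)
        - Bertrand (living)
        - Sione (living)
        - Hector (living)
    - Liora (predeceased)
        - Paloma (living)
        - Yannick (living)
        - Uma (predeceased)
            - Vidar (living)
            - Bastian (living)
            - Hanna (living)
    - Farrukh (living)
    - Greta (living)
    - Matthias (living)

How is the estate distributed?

Dario takes two-fifths of £4,800,000 = £1,920,000. The remaining £2,880,000 passes to the descendants.
The descendants' portion (£2,880,000) is divided into 5 shares of £576,000: Farrukh, Greta, and Matthias each take £576,000; Dagny's £576,000 share passes to Dagny's issue; Liora's £576,000 share passes to Liora's issue.
Dagny's share (£576,000) is divided into 4 shares of £144,000: Csilla, Bertrand, Sione, and Hector each take £144,000.
Liora's share (£576,000) is divided into 3 shares of £192,000: Paloma and Yannick each take £192,000; Uma's £192,000 share passes to Uma's issue.
Uma's share (£192,000) is divided into 3 shares of £64,000: Vidar, Bastian, and Hanna each take £64,000.

Dario: £1,920,000; Csilla: £144,000; Bertrand: £144,000; Sione: £144,000; Hector: £144,000; Paloma: £192,000; Yannick: £192,000; Vidar: £64,000; Bastian: £64,000; Hanna: £64,000; Farrukh: £576,000; Greta: £576,000; Matthias: £576,000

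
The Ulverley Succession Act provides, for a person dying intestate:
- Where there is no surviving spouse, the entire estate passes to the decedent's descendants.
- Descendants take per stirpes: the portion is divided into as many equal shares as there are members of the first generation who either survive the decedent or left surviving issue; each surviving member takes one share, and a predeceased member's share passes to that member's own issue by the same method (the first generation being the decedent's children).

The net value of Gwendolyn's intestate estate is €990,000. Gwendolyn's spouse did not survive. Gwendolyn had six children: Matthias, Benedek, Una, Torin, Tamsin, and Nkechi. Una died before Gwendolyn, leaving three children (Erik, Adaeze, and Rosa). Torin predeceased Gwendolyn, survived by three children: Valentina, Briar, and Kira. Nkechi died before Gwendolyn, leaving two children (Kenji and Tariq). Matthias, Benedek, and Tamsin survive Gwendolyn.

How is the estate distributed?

Matthias: €165,000; Benedek: €165,000; Erik: €55,000; Adaeze: €55,000; Rosa: €55,000; Valentina: €55,000; Briar: €55,000; Kira: €55,000; Tamsin: €165,000; Kenji: €82,500; Tariq: €82,500

The entire €990,000 passes to the descendants.
That amount (€990,000) is divided into 6 shares of €165,000: Matthias, Benedek, and Tamsin each take €165,000; Una's €165,000 share passes to Una's issue; Torin's €165,000 share passes to Torin's issue; Nkechi's €165,000 share passes to Nkechi's issue.
Una's share (€165,000) is divided into 3 shares of €55,000: Erik, Adaeze, and Rosa each take €55,000.
Torin's share (€165,000) is divided into 3 shares of €55,000: Valentina, Briar, and Kira each take €55,000.
Nkechi's share (€165,000) is divided into 2 shares of €82,500: Kenji and Tariq each take €82,500.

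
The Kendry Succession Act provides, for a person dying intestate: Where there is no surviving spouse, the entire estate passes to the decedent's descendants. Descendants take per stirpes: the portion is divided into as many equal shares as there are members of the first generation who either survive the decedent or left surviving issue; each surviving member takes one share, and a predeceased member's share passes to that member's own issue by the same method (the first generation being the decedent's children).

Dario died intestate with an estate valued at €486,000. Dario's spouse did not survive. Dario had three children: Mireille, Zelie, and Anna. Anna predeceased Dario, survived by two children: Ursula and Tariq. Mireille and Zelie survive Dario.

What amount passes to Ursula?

The entire €486,000 passes to the descendants.
That amount (€486,000) is divided into 3 shares of €162,000: Mireille and Zelie each take €162,000; Anna's €162,000 share passes to Anna's issue.
Anna's share (€162,000) is divided into 2 shares of €81,000: Ursula and Tariq each take €81,000.

Ursula receives €81,000.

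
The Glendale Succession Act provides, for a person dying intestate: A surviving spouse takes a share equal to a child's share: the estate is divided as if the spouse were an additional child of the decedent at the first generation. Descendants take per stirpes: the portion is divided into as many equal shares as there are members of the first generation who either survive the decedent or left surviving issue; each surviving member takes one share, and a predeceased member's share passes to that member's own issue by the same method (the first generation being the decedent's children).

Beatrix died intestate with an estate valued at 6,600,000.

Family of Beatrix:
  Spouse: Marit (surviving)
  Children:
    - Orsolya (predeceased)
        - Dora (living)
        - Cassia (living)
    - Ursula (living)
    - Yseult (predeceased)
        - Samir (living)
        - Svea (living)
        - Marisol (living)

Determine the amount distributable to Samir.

The spouse counts as an additional share at the children's level, so there are 4 primary shares of 1,650,000. Marit takes one such share (1,650,000).
The children's combined portion (4,950,000) is divided into 3 shares of 1,650,000: Ursula takes 1,650,000; Orsolya's 1,650,000 share passes to Orsolya's issue; Yseult's 1,650,000 share passes to Yseult's issue.
Orsolya's share (1,650,000) is divided into 2 shares of 825,000: Dora and Cassia each take 825,000.
Yseult's share (1,650,000) is divided into 3 shares of 550,000: Samir, Svea, and Marisol each take 550,000.

Samir receives 550,000.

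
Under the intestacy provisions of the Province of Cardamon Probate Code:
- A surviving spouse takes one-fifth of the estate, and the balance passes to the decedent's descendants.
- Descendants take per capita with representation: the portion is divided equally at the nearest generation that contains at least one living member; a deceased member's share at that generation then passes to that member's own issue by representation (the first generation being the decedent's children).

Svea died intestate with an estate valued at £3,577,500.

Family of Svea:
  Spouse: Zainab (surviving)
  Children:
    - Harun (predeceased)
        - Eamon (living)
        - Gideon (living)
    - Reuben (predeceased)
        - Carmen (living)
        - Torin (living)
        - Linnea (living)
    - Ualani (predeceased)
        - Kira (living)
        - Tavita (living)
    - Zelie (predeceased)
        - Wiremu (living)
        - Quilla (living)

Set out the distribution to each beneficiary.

Zainab takes one-fifth of £3,577,500 = £715,500. The remaining £2,862,000 passes to the descendants.
No child survives, so the initial division is made at the grandchildren's generation.
The descendants' portion (£2,862,000) is divided into 9 shares of £318,000: Eamon, Gideon, Carmen, Torin, Linnea, Kira, Tavita, Wiremu, and Quilla each take £318,000.

Zainab: £715,500; Eamon: £318,000; Gideon: £318,000; Carmen: £318,000; Torin: £318,000; Linnea: £318,000; Kira: £318,000; Tavita: £318,000; Wiremu: £318,000; Quilla: £318,000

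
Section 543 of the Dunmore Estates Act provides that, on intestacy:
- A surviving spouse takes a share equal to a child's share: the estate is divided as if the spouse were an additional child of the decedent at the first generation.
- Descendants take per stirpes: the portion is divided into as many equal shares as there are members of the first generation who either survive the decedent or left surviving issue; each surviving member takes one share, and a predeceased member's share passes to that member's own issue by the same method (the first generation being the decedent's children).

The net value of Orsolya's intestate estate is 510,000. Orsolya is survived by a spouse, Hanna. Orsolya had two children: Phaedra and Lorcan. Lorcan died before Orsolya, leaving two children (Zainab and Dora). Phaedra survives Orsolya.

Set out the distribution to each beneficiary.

The spouse counts as an additional share at the children's level, so there are 3 primary shares of 170,000. Hanna takes one such share (170,000).
The children's combined portion (340,000) is divided into 2 shares of 170,000: Phaedra takes 170,000; Lorcan's 170,000 share passes to Lorcan's issue.
Lorcan's share (170,000) is divided into 2 shares of 85,000: Zainab and Dora each take 85,000.

Hanna: 170,000; Phaedra: 170,000; Zainab: 85,000; Dora: 85,000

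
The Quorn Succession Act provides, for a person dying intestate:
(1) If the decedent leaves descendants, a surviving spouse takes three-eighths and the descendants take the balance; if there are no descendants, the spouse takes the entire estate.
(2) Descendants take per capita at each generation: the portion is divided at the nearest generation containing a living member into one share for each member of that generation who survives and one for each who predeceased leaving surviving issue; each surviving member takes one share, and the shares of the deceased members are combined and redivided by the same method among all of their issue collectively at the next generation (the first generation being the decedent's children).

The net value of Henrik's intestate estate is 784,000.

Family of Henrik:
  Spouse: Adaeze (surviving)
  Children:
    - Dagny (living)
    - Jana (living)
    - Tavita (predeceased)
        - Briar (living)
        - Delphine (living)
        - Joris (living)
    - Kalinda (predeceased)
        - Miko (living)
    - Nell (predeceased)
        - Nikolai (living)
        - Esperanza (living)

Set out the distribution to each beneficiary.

Adaeze takes three-eighths of 784,000 = 294,000. The remaining 490,000 passes to the descendants.
The descendants' portion (490,000) is divided at the children's generation into 5 shares of 98,000. Dagny and Jana each take 98,000. The 3 shares of the deceased (Tavita, Kalinda, and Nell) are combined into a pool of 294,000.
That pool (294,000) is divided at the grandchildren's generation equally among Briar, Delphine, Joris, Miko, Nikolai, and Esperanza: 49,000 each.

Adaeze: 294,000; Dagny: 98,000; Jana: 98,000; Briar: 49,000; Delphine: 49,000; Joris: 49,000; Miko: 49,000; Nikolai: 49,000; Esperanza: 49,000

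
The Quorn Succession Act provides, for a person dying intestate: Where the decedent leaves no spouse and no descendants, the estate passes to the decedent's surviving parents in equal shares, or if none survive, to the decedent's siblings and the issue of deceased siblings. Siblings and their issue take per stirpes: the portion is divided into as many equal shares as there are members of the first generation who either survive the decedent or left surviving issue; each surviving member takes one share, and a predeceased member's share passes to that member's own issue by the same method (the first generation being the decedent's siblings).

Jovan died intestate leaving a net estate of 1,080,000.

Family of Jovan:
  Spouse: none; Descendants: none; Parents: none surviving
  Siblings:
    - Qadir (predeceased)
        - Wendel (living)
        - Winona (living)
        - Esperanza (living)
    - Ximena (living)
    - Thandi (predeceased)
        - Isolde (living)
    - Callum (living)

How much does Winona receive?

Winona receives 90,000.

The entire 1,080,000 passes to the siblings and their issue.
That amount (1,080,000) is divided into 4 shares of 270,000: Ximena and Callum each take 270,000; Qadir's 270,000 share passes to Qadir's issue; Thandi's 270,000 share passes to Thandi's issue.
Qadir's share (270,000) is divided into 3 shares of 90,000: Wendel, Winona, and Esperanza each take 90,000.
Thandi's share (270,000) passes entirely to Isolde.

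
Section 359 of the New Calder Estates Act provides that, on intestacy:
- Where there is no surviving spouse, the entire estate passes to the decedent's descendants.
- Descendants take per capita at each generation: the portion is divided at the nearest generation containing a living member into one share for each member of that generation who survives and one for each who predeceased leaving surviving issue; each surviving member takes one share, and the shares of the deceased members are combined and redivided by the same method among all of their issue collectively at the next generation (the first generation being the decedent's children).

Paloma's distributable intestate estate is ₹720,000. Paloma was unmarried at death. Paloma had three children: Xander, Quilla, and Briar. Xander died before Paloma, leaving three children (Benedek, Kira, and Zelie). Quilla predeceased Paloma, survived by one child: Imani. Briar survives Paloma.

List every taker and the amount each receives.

The entire ₹720,000 passes to the descendants.
That amount (₹720,000) is divided at the children's generation into 3 shares of ₹240,000. Briar takes ₹240,000. The 2 shares of the deceased (Xander and Quilla) are combined into a pool of ₹480,000.
That pool (₹480,000) is divided at the grandchildren's generation equally among Benedek, Kira, Zelie, and Imani: ₹120,000 each.

Benedek: ₹120,000; Kira: ₹120,000; Zelie: ₹120,000; Imani: ₹120,000; Briar: ₹240,000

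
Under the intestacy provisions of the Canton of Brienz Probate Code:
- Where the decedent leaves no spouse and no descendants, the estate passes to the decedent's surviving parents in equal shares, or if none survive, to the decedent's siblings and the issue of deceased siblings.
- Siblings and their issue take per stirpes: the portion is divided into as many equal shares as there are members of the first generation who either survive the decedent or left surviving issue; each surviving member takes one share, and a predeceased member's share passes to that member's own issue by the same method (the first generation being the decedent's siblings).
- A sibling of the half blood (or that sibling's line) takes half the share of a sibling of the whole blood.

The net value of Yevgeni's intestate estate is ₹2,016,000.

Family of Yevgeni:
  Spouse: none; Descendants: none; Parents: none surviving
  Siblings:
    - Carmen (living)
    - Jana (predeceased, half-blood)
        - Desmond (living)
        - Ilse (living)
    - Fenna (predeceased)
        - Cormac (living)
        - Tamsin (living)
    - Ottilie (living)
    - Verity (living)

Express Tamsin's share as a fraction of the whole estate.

The entire ₹2,016,000 passes to the siblings and their issue.
Counting each half-blood sibling's line as half a unit, there are 9/2 units in ₹2,016,000, so one unit is ₹448,000. Whole-blood lines (Carmen, Fenna, Ottilie, and Verity) take ₹448,000 each; half-blood lines (Jana) take ₹224,000 each.
Jana's share (₹224,000) is divided into 2 shares of ₹112,000: Desmond and Ilse each take ₹112,000.
Fenna's share (₹448,000) is divided into 2 shares of ₹224,000: Cormac and Tamsin each take ₹224,000.

Tamsin receives 1/9 of the estate.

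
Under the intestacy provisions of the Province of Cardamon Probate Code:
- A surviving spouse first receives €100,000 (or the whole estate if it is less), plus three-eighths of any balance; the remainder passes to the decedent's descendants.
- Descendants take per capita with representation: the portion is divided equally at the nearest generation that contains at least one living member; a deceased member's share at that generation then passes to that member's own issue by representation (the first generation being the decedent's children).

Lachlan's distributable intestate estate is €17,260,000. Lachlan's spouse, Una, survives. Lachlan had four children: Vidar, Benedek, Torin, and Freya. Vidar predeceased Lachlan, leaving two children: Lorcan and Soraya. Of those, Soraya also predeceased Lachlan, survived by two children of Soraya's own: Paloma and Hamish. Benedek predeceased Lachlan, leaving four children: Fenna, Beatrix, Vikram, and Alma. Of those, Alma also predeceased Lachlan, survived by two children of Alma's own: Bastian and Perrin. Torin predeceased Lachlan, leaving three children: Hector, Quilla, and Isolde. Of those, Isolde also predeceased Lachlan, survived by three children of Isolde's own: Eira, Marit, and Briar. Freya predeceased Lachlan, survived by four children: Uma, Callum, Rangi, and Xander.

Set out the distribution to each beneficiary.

Una: €6,535,000; Lorcan: €825,000; Paloma: €412,500; Hamish: €412,500; Fenna: €825,000; Beatrix: €825,000; Vikram: €825,000; Bastian: €412,500; Perrin: €412,500; Hector: €825,000; Quilla: €825,000; Eira: €275,000; Marit: €275,000; Briar: €275,000; Uma: €825,000; Callum: €825,000; Rangi: €825,000; Xander: €825,000

Una first takes €100,000, leaving a balance of €17,160,000. Una then takes three-eighths of the balance (€6,435,000), for a total of €6,535,000. The remaining €10,725,000 passes to the descendants.
No child survives, so the initial division is made at the grandchildren's generation.
The descendants' portion (€10,725,000) is divided into 13 shares of €825,000: Lorcan, Fenna, Beatrix, Vikram, Hector, Quilla, Uma, Callum, Rangi, and Xander each take €825,000; Soraya's €825,000 share passes to Soraya's issue; Alma's €825,000 share passes to Alma's issue; Isolde's €825,000 share passes to Isolde's issue.
Soraya's share (€825,000) is divided into 2 shares of €412,500: Paloma and Hamish each take €412,500.
Alma's share (€825,000) is divided into 2 shares of €412,500: Bastian and Perrin each take €412,500.
Isolde's share (€825,000) is divided into 3 shares of €275,000: Eira, Marit, and Briar each take €275,000.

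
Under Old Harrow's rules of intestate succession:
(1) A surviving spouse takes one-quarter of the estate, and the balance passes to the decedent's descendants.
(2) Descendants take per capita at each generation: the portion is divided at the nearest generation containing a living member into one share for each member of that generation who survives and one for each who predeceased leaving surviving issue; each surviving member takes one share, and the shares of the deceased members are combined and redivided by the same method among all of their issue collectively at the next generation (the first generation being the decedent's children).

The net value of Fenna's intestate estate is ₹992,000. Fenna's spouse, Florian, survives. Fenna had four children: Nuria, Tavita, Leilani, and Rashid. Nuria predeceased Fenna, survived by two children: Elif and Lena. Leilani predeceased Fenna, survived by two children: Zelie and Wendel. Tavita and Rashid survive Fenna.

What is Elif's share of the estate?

Florian takes one-quarter of ₹992,000 = ₹248,000. The remaining ₹744,000 passes to the descendants.
The descendants' portion (₹744,000) is divided at the children's generation into 4 shares of ₹186,000. Tavita and Rashid each take ₹186,000. The 2 shares of the deceased (Nuria and Leilani) are combined into a pool of ₹372,000.
That pool (₹372,000) is divided at the grandchildren's generation equally among Elif, Lena, Zelie, and Wendel: ₹93,000 each.

Elif receives ₹93,000.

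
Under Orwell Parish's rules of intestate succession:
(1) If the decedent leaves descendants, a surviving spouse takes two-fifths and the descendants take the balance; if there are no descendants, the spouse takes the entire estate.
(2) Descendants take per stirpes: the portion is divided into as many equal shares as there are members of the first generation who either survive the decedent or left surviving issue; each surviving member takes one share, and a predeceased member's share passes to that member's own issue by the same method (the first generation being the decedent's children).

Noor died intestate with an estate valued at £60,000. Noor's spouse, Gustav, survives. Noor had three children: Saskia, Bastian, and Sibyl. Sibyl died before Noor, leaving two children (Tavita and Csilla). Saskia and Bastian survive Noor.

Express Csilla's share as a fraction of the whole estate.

Gustav takes two-fifths of £60,000 = £24,000. The remaining £36,000 passes to the descendants.
The descendants' portion (£36,000) is divided into 3 shares of £12,000: Saskia and Bastian each take £12,000; Sibyl's £12,000 share passes to Sibyl's issue.
Sibyl's share (£12,000) is divided into 2 shares of £6,000: Tavita and Csilla each take £6,000.

Csilla receives 1/10 of the estate.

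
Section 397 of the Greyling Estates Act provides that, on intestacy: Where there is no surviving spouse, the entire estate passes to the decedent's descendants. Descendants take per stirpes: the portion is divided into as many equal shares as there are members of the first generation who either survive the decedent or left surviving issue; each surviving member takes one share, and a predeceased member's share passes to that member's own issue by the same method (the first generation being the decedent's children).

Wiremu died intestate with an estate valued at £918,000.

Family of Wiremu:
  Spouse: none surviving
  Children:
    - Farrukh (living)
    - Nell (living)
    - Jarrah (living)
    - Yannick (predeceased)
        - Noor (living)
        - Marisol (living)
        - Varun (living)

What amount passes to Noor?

The entire £918,000 passes to the descendants.
That amount (£918,000) is divided into 4 shares of £229,500: Farrukh, Nell, and Jarrah each take £229,500; Yannick's £229,500 share passes to Yannick's issue.
Yannick's share (£229,500) is divided into 3 shares of £76,500: Noor, Marisol, and Varun each take £76,500.

Noor receives £76,500.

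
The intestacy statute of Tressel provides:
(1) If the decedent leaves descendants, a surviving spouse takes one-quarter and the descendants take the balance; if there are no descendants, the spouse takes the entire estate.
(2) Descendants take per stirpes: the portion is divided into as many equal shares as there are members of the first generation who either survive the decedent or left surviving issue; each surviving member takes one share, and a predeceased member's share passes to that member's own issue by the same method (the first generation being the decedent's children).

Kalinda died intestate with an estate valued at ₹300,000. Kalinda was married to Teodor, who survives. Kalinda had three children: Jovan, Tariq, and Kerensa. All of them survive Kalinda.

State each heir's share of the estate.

Teodor: ₹75,000; Jovan: ₹75,000; Tariq: ₹75,000; Kerensa: ₹75,000

Teodor takes one-quarter of ₹300,000 = ₹75,000. The remaining ₹225,000 passes to the descendants.
The descendants' portion (₹225,000) is divided into 3 shares of ₹75,000: Jovan, Tariq, and Kerensa each take ₹75,000.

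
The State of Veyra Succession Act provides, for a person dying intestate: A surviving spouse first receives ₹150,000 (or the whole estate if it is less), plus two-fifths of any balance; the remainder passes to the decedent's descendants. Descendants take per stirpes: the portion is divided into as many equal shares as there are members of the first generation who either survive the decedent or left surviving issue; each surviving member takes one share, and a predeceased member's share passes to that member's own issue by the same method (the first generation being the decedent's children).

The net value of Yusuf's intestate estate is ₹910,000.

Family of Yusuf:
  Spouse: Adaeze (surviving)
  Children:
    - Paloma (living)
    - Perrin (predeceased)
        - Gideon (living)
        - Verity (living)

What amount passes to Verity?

Adaeze first takes ₹150,000, leaving a balance of ₹760,000. Adaeze then takes two-fifths of the balance (₹304,000), for a total of ₹454,000. The remaining ₹456,000 passes to the descendants.
The descendants' portion (₹456,000) is divided into 2 shares of ₹228,000: Paloma takes ₹228,000; Perrin's ₹228,000 share passes to Perrin's issue.
Perrin's share (₹228,000) is divided into 2 shares of ₹114,000: Gideon and Verity each take ₹114,000.

Verity receives ₹114,000.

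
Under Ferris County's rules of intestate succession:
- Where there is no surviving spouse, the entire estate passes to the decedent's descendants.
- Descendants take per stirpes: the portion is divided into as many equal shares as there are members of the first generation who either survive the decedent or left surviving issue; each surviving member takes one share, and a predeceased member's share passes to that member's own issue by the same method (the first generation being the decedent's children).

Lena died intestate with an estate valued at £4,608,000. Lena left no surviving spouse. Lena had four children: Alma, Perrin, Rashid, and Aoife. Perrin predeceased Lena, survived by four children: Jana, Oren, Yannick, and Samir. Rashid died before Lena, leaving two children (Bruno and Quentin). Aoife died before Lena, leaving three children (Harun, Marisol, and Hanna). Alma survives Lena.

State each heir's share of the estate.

Alma: £1,152,000; Jana: £288,000; Oren: £288,000; Yannick: £288,000; Samir: £288,000; Bruno: £576,000; Quentin: £576,000; Harun: £384,000; Marisol: £384,000; Hanna: £384,000

The entire £4,608,000 passes to the descendants.
That amount (£4,608,000) is divided into 4 shares of £1,152,000: Alma takes £1,152,000; Perrin's £1,152,000 share passes to Perrin's issue; Rashid's £1,152,000 share passes to Rashid's issue; Aoife's £1,152,000 share passes to Aoife's issue.
Perrin's share (£1,152,000) is divided into 4 shares of £288,000: Jana, Oren, Yannick, and Samir each take £288,000.
Rashid's share (£1,152,000) is divided into 2 shares of £576,000: Bruno and Quentin each take £576,000.
Aoife's share (£1,152,000) is divided into 3 shares of £384,000: Harun, Marisol, and Hanna each take £384,000.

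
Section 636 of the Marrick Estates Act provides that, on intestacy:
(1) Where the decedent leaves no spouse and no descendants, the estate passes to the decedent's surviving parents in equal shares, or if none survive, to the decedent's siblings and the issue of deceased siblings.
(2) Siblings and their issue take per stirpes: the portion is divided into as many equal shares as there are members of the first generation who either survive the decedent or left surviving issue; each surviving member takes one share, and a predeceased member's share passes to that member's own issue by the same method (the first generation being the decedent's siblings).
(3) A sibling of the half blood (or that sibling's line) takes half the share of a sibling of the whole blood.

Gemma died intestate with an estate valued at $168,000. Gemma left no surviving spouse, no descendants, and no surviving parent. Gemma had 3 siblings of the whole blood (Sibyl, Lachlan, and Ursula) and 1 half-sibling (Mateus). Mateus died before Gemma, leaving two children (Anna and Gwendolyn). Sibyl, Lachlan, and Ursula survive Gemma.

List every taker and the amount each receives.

The entire $168,000 passes to the siblings and their issue.
Counting each half-blood sibling's line as half a unit, there are 7/2 units in $168,000, so one unit is $48,000. Whole-blood lines (Sibyl, Lachlan, and Ursula) take $48,000 each; half-blood lines (Mateus) take $24,000 each.
Mateus's share ($24,000) is divided into 2 shares of $12,000: Anna and Gwendolyn each take $12,000.

Sibyl: $48,000; Lachlan: $48,000; Anna: $12,000; Gwendolyn: $12,000; Ursula: $48,000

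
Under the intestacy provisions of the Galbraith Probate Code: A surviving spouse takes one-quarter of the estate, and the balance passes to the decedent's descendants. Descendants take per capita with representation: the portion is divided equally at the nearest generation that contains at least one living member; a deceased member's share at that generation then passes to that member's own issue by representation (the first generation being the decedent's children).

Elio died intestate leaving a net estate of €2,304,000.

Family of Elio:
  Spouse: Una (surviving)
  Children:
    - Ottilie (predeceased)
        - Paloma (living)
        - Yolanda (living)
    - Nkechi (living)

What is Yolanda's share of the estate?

Una takes one-quarter of €2,304,000 = €576,000. The remaining €1,728,000 passes to the descendants.
The descendants' portion (€1,728,000) is divided into 2 shares of €864,000: Nkechi takes €864,000; Ottilie's €864,000 share passes to Ottilie's issue.
Ottilie's share (€864,000) is divided into 2 shares of €432,000: Paloma and Yolanda each take €432,000.

Yolanda receives €432,000.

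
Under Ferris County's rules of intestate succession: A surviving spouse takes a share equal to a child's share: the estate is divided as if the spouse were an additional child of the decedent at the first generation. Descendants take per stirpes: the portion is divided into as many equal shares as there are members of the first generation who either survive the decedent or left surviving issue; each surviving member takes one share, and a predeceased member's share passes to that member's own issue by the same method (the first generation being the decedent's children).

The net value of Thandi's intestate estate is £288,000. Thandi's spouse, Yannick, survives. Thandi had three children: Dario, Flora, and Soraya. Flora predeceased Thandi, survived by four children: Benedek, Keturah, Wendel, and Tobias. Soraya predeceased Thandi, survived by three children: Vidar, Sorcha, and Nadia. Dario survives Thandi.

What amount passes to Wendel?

The spouse counts as an additional share at the children's level, so there are 4 primary shares of £72,000. Yannick takes one such share (£72,000).
The children's combined portion (£216,000) is divided into 3 shares of £72,000: Dario takes £72,000; Flora's £72,000 share passes to Flora's issue; Soraya's £72,000 share passes to Soraya's issue.
Flora's share (£72,000) is divided into 4 shares of £18,000: Benedek, Keturah, Wendel, and Tobias each take £18,000.
Soraya's share (£72,000) is divided into 3 shares of £24,000: Vidar, Sorcha, and Nadia each take £24,000.

Wendel receives £18,000.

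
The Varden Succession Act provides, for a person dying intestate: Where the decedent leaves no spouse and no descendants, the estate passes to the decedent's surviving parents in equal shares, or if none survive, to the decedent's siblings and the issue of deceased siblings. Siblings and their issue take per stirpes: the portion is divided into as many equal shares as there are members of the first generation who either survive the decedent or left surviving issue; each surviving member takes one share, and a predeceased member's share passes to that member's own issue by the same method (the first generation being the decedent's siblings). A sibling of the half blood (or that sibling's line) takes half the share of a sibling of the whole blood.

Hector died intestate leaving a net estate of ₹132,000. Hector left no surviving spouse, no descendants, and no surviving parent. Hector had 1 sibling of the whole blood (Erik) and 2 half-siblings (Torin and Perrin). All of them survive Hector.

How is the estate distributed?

Erik: ₹66,000; Torin: ₹33,000; Perrin: ₹33,000

The entire ₹132,000 passes to the siblings and their issue.
Counting each half-blood sibling's line as half a unit, there are 2 units in ₹132,000, so one unit is ₹66,000. Whole-blood lines (Erik) take ₹66,000 each; half-blood lines (Torin and Perrin) take ₹33,000 each.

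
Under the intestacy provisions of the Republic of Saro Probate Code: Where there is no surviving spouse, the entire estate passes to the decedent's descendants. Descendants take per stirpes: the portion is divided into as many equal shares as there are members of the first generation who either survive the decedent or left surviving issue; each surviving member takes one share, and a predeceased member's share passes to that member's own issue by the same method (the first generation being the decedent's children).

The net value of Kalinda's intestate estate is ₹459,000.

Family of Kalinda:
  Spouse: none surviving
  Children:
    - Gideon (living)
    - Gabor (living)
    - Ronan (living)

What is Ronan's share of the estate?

The entire ₹459,000 passes to the descendants.
That amount (₹459,000) is divided into 3 shares of ₹153,000: Gideon, Gabor, and Ronan each take ₹153,000.

Ronan receives ₹153,000.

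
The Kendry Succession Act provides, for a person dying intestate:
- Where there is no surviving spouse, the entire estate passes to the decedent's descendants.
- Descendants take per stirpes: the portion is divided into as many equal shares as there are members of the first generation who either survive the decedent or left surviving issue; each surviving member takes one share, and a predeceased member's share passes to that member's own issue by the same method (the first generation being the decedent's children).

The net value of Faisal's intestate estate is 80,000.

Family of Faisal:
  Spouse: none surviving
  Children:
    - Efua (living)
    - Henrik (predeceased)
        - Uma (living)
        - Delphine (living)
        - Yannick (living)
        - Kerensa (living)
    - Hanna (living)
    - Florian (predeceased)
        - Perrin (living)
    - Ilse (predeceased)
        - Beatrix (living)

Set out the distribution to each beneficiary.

Efua: 16,000; Uma: 4,000; Delphine: 4,000; Yannick: 4,000; Kerensa: 4,000; Hanna: 16,000; Perrin: 16,000; Beatrix: 16,000

The entire 80,000 passes to the descendants.
That amount (80,000) is divided into 5 shares of 16,000: Efua and Hanna each take 16,000; Henrik's 16,000 share passes to Henrik's issue; Florian's 16,000 share passes to Florian's issue; Ilse's 16,000 share passes to Ilse's issue.
Henrik's share (16,000) is divided into 4 shares of 4,000: Uma, Delphine, Yannick, and Kerensa each take 4,000.
Florian's share (16,000) passes entirely to Perrin.
Ilse's share (16,000) passes entirely to Beatrix.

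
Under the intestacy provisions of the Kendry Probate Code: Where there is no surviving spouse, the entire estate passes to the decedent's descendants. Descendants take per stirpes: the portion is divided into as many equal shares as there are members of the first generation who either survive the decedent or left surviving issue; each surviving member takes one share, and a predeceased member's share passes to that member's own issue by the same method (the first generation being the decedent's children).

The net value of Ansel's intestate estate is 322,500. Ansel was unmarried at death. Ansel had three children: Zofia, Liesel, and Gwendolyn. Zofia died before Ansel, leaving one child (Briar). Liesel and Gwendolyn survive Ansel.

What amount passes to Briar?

Briar receives 107,500.

The entire 322,500 passes to the descendants.
That amount (322,500) is divided into 3 shares of 107,500: Liesel and Gwendolyn each take 107,500; Zofia's 107,500 share passes to Zofia's issue.
Zofia's share (107,500) passes entirely to Briar.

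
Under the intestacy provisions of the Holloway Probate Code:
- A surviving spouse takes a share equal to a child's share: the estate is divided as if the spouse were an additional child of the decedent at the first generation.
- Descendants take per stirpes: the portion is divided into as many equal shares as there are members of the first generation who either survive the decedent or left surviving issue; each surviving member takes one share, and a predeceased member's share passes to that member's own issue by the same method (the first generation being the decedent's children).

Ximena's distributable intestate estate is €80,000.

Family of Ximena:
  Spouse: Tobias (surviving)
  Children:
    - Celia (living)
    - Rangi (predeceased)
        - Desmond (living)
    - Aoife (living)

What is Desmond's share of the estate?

The spouse counts as an additional share at the children's level, so there are 4 primary shares of €20,000. Tobias takes one such share (€20,000).
The children's combined portion (€60,000) is divided into 3 shares of €20,000: Celia and Aoife each take €20,000; Rangi's €20,000 share passes to Rangi's issue.
Rangi's share (€20,000) passes entirely to Desmond.

Desmond receives €20,000.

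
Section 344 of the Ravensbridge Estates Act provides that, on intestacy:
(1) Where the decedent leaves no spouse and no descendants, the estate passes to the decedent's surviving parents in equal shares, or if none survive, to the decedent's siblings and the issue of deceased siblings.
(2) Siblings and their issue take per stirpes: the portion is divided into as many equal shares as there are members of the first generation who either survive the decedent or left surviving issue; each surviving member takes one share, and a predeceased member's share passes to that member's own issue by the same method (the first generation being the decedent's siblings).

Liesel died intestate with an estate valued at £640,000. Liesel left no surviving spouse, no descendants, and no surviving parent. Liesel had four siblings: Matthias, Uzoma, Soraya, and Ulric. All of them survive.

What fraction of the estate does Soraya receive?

The entire £640,000 passes to the siblings and their issue.
That amount (£640,000) is divided into 4 shares of £160,000: Matthias, Uzoma, Soraya, and Ulric each take £160,000.

Soraya receives 1/4 of the estate.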